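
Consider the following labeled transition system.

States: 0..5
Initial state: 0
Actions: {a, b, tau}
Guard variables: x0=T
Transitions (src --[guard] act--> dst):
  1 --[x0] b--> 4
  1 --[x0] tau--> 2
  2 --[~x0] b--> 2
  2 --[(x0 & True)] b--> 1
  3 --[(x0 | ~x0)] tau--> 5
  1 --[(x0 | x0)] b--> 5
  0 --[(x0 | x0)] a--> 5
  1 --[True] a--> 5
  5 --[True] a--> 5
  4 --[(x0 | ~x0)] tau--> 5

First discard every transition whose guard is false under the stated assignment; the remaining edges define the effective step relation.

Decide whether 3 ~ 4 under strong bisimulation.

Answer: BISIMILAR

Working:
Refine partition for ~:
  round 0: {{0,1,2,3,4,5}}
  round 1: {{0,5},{1},{2},{3,4}}
stable after 2 split(s): 4 block(s)
[3]={3,4}  [4]={3,4}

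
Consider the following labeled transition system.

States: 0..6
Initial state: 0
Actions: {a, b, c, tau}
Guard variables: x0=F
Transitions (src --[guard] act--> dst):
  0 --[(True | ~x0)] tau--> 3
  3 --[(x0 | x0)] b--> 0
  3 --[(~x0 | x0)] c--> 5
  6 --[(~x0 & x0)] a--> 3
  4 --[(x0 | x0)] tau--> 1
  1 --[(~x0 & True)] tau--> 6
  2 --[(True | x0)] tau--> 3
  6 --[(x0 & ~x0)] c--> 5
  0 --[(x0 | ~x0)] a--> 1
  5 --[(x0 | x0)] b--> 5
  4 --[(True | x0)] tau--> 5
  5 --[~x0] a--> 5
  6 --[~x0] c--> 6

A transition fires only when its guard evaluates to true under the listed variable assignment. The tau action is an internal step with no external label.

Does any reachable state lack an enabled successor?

Reach set: {0,1,3,5,6}
  0: a→1  tau→3  [2 exit(s)]
  1: tau→6  [1 exit(s)]
  3: c→5  [1 exit(s)]
  5: a→5  [1 exit(s)]
  6: c→6  [1 exit(s)]

Answer: DEADLOCK-FREE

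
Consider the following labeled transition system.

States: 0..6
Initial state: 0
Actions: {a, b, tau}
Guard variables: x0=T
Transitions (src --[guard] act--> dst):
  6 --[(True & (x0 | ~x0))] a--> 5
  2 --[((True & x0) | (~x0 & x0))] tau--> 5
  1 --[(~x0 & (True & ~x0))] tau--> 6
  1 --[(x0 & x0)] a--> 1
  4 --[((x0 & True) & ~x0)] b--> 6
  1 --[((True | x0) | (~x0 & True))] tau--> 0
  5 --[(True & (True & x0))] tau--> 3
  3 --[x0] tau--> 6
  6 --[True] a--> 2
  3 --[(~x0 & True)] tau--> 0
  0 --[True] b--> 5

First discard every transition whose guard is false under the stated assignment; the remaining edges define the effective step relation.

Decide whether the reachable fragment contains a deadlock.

R = {0,2,3,5,6}
  0: b→5  [deg 1]
  2: tau→5  [deg 1]
  3: tau→6  [deg 1]
  5: tau→3  [deg 1]
  6: a→2  a→5  [deg 2]

Answer: DEADLOCK-FREE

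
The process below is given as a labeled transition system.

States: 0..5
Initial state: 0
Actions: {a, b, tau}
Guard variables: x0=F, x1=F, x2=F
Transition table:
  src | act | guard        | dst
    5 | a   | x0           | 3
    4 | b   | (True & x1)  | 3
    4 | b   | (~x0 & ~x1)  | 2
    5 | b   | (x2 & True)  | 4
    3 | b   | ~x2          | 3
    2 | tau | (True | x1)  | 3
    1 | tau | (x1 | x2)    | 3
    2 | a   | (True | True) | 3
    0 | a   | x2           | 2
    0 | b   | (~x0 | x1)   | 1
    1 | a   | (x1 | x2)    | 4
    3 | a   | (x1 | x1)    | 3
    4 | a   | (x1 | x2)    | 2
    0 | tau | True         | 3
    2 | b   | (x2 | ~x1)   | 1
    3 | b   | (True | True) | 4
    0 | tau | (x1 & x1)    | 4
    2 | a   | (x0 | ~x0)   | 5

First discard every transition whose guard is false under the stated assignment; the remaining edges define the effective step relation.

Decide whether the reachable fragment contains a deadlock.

Reachable = {0,1,2,3,4,5}
  0: b→1  tau→3  [2 out]
  1: ∅  [STUCK]
  2: a→3  a→5  b→1  tau→3  [4 out]
  3: b→3  b→4  [2 out]
  4: b→2  [1 out]
  5: ∅  [STUCK]
trace reaching 1: b

Answer: DEADLOCK at state 1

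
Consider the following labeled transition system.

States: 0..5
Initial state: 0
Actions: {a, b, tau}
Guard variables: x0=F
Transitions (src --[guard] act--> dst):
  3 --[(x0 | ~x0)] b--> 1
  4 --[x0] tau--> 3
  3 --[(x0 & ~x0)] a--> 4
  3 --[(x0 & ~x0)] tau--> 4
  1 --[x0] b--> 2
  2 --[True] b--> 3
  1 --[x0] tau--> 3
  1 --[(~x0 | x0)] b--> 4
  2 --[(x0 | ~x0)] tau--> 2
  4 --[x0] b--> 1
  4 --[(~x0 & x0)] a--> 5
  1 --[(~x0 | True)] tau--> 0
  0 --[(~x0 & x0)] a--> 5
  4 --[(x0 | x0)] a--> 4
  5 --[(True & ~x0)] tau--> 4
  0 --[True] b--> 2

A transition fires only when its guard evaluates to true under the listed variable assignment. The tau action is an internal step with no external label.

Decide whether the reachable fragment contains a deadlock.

R = {0,1,2,3,4}
  0: b→2  [1 out]
  1: b→4  tau→0  [2 out]
  2: b→3  tau→2  [2 out]
  3: b→1  [1 out]
  4: ∅  [STUCK]
trace reaching 4: b·b·b·b

Answer: DEADLOCK at state 4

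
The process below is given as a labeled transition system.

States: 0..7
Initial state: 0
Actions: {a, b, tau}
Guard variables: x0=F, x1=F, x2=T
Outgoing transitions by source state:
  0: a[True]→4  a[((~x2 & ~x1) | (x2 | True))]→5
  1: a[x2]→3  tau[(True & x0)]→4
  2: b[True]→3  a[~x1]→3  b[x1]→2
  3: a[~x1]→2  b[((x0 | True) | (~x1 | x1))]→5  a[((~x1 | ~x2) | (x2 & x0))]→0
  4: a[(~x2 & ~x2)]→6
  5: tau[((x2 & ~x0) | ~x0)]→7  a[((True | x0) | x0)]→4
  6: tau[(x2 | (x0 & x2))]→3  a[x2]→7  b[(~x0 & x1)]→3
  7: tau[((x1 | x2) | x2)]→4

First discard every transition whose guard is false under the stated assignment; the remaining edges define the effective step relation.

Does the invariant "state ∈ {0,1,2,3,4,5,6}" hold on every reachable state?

Answer: INVARIANT VIOLATED at state 7

Analysis:
Safe = {0,1,2,3,4,5,6}
Reach set: {0,4,5,7}
  0: safe
  4: safe
  5: safe
  7: outside
witness against invariant: a·tau → 7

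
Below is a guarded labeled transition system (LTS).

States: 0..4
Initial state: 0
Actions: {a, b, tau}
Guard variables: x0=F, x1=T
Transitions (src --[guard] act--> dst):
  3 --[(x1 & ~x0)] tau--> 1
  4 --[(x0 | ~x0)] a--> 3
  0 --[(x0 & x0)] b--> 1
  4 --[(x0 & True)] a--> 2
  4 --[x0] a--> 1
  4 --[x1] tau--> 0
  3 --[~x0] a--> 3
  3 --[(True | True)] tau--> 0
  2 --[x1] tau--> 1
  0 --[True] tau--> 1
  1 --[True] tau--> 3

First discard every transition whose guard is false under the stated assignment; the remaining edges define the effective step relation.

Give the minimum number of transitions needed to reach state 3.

BFS to 3:
  Layer 0: {0}
  Layer 1: {1}
  Layer 2: {3}
3 enters at depth 2; path tau·tau

Answer: 2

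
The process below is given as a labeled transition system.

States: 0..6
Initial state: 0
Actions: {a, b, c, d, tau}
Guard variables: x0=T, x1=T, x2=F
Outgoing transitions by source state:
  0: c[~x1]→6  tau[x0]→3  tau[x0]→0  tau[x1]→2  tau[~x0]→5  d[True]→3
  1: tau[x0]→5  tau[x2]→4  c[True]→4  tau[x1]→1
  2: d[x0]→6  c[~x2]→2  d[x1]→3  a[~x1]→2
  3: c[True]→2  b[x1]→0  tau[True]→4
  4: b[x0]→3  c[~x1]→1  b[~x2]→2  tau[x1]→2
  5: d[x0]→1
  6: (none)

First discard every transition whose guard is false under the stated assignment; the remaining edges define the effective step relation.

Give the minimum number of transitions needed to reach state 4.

Answer: 2

Trace:
BFS to 4:
  Layer 0: {0}
  Layer 1: {2,3}
  Layer 2: {4,6}
first hit 4 at d=2 via d·tau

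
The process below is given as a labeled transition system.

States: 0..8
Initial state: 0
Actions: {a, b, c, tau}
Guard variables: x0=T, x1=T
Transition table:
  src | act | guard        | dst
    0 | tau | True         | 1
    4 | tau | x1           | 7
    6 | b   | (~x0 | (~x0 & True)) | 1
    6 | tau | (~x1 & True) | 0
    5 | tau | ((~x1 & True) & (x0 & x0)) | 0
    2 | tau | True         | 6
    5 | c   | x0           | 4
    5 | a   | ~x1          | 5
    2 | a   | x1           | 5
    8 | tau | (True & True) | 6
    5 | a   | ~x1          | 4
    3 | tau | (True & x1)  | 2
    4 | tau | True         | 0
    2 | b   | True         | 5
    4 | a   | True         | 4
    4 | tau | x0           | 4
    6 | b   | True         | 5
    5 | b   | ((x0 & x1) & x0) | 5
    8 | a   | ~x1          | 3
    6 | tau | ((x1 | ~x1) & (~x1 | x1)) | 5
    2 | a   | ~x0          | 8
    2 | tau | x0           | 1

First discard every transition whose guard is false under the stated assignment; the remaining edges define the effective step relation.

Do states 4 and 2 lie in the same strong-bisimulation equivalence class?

Answer: NOT BISIMILAR

Trace:
Bisimulation quotient by refinement:
  P[0] = {{0,1,2,3,4,5,6,7,8}}
  P[1] = {{0,3,8},{1,7},{2},{4},{5},{6}}
  P[2] = {{0},{1,7},{2},{3},{4},{5},{6},{8}}
8 equivalence class(es) (converged in 3)
4∈{4}, 2∈{2}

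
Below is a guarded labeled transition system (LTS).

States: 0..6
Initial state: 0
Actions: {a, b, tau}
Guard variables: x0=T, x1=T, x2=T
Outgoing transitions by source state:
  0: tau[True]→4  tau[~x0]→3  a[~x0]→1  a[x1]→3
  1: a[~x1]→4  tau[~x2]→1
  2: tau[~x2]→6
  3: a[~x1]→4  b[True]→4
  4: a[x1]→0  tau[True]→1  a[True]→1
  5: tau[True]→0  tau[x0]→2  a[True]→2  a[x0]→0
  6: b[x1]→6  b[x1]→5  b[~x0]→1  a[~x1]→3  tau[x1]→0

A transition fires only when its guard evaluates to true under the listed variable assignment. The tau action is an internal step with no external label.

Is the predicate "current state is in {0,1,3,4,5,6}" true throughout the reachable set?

Answer: INVARIANT HOLDS

Analysis:
Safe = {0,1,3,4,5,6}
Reach set: {0,1,3,4}
  0: safe
  1: safe
  3: safe
  4: safe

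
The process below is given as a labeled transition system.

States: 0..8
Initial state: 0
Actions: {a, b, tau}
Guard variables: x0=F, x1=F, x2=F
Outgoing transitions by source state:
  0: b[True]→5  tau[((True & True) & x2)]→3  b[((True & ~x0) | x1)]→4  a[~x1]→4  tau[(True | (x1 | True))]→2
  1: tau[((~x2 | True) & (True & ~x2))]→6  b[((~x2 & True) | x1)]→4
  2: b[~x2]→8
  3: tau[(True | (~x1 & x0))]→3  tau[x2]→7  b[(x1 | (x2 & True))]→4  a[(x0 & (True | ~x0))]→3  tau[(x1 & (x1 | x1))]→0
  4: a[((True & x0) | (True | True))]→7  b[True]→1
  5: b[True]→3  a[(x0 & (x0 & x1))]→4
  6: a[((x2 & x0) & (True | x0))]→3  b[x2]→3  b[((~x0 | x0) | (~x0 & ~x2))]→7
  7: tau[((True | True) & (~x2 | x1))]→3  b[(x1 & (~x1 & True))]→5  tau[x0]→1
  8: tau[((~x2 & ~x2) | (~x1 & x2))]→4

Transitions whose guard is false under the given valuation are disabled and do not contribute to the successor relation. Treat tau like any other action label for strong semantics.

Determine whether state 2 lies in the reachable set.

Answer: REACHABLE

Analysis:
After dropping false guards: 14 live edges.
L0 = {0}
L1 = {2,4,5}  now seen {0,2,4,5}
L2 = {1,3,7,8}  now seen {0,1,2,3,4,5,7,8}
L3 = {6}  now seen {0,1,2,3,4,5,6,7,8}
Reachable = {0,1,2,3,4,5,6,7,8}
Path to 2: tau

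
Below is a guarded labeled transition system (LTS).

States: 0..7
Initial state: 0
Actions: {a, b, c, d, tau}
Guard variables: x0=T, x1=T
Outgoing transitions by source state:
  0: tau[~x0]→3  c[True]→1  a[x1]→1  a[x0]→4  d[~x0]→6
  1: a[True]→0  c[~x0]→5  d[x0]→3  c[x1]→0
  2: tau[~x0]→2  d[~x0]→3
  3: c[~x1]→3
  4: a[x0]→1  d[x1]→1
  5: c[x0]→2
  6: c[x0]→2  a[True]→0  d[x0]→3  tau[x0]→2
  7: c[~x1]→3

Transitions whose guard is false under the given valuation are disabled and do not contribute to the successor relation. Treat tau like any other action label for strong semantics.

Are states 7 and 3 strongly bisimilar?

Answer: BISIMILAR

Analysis:
Bisimulation quotient by refinement:
  round 0: {{0,1,2,3,4,5,6,7}}
  round 1: {{0},{1},{2,3,7},{4},{5},{6}}
6 equivalence class(es) (converged in 2)
class of 7: {2,3,7}; class of 3: {2,3,7}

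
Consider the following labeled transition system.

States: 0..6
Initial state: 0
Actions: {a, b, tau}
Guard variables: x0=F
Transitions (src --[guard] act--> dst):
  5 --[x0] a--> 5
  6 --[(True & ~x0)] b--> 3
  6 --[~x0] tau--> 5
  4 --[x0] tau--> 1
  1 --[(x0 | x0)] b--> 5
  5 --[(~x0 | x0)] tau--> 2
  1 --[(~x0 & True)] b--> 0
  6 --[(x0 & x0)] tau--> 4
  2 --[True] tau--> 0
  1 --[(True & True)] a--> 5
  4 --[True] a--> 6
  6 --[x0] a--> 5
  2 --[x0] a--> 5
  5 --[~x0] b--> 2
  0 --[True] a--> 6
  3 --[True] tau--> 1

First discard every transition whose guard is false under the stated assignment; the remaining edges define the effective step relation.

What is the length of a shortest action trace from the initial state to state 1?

BFS to 1:
  Layer 0: {0}
  Layer 1: {6}
  Layer 2: {3,5}
  Layer 3: {1,2}
first hit 1 at d=3 via a·b·tau

Answer: 3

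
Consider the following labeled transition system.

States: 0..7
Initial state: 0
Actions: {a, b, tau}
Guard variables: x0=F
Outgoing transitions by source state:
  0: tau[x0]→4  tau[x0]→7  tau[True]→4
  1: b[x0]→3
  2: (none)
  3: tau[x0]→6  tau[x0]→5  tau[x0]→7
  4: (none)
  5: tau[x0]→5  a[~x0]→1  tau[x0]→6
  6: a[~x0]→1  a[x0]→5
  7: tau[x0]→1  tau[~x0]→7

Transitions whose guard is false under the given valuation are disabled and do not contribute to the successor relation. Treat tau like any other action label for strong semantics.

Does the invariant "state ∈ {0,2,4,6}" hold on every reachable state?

Answer: INVARIANT HOLDS

Working:
Inv-set: {0,2,4,6}
Reachable = {0,4}
  0: safe
  4: safe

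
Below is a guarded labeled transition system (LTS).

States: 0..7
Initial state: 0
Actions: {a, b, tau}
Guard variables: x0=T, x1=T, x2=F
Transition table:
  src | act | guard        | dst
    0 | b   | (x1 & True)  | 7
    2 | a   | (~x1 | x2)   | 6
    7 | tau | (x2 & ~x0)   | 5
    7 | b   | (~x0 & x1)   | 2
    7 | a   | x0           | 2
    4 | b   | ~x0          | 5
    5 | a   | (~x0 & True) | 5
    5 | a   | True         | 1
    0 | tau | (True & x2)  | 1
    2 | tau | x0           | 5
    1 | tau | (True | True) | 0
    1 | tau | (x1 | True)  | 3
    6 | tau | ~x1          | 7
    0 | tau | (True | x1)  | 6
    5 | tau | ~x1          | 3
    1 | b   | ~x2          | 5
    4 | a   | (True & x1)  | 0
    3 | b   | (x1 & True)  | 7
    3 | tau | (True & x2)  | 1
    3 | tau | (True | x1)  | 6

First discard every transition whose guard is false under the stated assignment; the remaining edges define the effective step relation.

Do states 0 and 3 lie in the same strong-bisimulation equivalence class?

Bisimulation quotient by refinement:
  P[0] = {{0,1,2,3,4,5,6,7}}
  P[1] = {{0,1,3},{2},{4,5,7},{6}}
  P[2] = {{0,3},{1},{2},{4,5},{6},{7}}
  P[3] = {{0,3},{1},{2},{4},{5},{6},{7}}
stable after 4 split(s): 7 block(s)
[0]={0,3}  [3]={0,3}

Answer: BISIMILAR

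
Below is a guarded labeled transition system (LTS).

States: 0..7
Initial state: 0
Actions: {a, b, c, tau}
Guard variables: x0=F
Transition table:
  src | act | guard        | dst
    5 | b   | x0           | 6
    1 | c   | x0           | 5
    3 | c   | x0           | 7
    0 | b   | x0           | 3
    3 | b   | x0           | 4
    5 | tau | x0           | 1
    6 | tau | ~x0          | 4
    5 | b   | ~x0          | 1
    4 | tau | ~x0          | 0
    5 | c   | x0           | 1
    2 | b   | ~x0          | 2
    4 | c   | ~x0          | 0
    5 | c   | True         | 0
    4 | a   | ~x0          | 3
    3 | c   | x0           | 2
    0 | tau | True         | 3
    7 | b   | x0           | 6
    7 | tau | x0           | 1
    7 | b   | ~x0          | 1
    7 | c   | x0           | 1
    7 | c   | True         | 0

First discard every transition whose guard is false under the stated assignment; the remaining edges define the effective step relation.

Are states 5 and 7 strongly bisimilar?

Bisimulation quotient by refinement:
  π0 = {{0,1,2,3,4,5,6,7}}
  π1 = {{0,6},{1,3},{2},{4},{5,7}}
  π2 = {{0},{1,3},{2},{4},{5,7},{6}}
stable after 3 split(s): 6 block(s)
5∈{5,7}, 7∈{5,7}

Answer: BISIMILAR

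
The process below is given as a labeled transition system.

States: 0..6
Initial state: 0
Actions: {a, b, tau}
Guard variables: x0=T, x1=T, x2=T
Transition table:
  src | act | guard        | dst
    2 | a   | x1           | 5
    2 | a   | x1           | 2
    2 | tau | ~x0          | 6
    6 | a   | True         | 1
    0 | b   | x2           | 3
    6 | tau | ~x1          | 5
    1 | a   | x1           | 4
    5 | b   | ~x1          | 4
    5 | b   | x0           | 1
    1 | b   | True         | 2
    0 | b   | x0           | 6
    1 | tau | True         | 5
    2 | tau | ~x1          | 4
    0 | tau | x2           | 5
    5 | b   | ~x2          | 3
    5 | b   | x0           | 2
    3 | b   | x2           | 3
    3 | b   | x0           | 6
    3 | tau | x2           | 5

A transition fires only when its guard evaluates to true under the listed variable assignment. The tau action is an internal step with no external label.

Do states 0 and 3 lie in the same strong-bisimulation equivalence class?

Answer: BISIMILAR

Trace:
Bisimulation quotient by refinement:
  π0 = {{0,1,2,3,4,5,6}}
  π1 = {{0,3},{1},{2,6},{4},{5}}
  π2 = {{0,3},{1},{2},{4},{5},{6}}
6 equivalence class(es) (converged in 3)
class of 0: {0,3}; class of 3: {0,3}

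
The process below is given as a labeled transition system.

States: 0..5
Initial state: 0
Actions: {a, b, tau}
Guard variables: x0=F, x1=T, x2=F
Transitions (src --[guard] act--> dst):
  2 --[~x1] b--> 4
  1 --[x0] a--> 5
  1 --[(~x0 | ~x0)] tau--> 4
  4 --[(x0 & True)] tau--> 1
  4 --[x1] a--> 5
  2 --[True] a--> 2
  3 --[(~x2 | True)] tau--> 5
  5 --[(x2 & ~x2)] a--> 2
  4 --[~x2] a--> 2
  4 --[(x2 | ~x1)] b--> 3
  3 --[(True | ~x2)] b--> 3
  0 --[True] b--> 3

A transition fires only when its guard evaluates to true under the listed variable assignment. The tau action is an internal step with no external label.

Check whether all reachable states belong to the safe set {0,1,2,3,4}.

Allowed set {0,1,2,3,4}
Reachable = {0,3,5}
  0: ✓
  3: ✓
  5: ✗ unsafe
counterexample path to 5: b·tau

Answer: INVARIANT VIOLATED at state 5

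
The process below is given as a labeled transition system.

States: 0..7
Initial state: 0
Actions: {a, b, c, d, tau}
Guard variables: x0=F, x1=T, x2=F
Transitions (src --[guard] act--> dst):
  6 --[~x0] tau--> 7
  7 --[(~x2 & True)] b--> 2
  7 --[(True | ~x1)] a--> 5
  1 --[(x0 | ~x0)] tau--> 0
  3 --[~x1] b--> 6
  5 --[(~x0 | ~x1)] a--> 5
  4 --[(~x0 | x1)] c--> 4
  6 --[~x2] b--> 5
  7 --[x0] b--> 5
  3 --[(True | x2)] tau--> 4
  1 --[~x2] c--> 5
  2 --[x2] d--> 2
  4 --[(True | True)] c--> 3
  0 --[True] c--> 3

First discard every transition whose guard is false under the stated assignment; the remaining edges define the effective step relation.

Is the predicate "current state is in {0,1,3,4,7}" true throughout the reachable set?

Safe = {0,1,3,4,7}
R = {0,3,4}
  0: ✓
  3: ✓
  4: ✓

Answer: INVARIANT HOLDS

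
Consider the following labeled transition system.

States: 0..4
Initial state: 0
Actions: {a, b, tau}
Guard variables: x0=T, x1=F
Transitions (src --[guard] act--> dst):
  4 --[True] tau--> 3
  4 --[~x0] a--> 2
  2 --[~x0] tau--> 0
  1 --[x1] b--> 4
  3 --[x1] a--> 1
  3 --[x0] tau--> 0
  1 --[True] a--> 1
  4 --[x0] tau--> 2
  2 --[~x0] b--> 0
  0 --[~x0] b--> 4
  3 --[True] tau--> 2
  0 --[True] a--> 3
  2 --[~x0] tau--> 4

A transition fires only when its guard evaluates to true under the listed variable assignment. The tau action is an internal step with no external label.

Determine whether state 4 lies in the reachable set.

Guard filter leaves 6 enabled edge(s).
depth 0: {0}
depth 1: {3}  cumulative {0,3}
depth 2: {2}  cumulative {0,2,3}
R = {0,2,3}

Answer: UNREACHABLE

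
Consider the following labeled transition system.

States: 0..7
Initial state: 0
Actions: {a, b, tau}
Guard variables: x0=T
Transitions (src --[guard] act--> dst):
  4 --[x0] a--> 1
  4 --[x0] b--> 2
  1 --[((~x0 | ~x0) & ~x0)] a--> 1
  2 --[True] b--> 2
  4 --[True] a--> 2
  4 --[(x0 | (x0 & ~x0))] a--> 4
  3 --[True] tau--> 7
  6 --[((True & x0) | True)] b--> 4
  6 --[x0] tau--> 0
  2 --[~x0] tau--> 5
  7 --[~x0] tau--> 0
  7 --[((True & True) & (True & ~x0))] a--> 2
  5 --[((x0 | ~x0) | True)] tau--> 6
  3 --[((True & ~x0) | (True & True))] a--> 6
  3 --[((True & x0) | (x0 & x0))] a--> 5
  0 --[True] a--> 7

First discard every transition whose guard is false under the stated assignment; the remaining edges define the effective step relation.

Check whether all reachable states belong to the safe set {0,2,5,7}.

Answer: INVARIANT HOLDS

Trace:
Allowed set {0,2,5,7}
Reachable = {0,7}
  0: ✓
  7: ✓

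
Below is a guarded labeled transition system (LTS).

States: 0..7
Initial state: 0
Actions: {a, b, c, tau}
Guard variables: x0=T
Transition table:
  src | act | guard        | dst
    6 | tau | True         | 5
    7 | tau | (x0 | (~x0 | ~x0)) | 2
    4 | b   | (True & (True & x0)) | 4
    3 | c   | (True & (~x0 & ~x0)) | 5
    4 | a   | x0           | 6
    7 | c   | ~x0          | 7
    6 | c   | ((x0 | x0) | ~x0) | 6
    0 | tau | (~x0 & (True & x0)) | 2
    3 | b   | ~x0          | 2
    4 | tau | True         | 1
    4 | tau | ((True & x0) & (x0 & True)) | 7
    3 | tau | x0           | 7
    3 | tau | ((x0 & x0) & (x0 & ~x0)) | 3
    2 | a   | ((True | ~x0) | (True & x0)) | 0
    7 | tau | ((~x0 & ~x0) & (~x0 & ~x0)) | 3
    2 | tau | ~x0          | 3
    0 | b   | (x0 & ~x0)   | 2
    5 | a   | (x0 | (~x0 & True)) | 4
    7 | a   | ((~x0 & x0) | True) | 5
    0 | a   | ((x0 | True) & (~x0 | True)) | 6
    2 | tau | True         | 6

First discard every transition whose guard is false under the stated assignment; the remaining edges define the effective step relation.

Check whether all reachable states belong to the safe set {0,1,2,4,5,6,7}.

Allowed set {0,1,2,4,5,6,7}
Reach set: {0,1,2,4,5,6,7}
  0: ok
  1: ok
  2: ok
  4: ok
  5: ok
  6: ok
  7: ok

Answer: INVARIANT HOLDS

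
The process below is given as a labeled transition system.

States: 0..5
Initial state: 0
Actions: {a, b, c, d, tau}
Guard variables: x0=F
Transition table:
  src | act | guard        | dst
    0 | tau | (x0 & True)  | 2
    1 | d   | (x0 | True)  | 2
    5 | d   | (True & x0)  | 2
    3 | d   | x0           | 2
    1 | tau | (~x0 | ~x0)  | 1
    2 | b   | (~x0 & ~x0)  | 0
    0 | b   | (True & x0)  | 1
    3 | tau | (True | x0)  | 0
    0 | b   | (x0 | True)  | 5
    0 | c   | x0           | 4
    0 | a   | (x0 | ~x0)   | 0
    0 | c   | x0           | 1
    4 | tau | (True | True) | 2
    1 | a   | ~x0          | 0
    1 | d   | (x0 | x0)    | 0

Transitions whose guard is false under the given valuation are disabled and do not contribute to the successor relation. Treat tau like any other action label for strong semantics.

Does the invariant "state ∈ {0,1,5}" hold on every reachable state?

Allowed set {0,1,5}
Reach set: {0,5}
  0: ok
  5: ok

Answer: INVARIANT HOLDS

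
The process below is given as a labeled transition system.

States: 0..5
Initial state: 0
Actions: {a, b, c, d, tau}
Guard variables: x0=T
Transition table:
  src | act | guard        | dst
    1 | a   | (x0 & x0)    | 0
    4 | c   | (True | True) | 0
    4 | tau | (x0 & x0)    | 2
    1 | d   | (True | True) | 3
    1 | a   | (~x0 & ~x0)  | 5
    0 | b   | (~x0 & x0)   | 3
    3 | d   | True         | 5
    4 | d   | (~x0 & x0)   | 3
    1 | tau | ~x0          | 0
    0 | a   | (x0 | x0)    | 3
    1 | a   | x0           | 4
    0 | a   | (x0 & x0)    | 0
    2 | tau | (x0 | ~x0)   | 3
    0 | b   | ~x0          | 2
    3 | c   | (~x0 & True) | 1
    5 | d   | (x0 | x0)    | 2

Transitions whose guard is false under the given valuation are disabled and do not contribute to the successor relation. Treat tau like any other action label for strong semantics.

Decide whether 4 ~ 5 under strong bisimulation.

Refine partition for ~:
  round 0: {{0,1,2,3,4,5}}
  round 1: {{0},{1},{2},{3,5},{4}}
  round 2: {{0},{1},{2},{3},{4},{5}}
Fixed point at round 3; 6 class(es).
4∈{4}, 5∈{5}

Answer: NOT BISIMILAR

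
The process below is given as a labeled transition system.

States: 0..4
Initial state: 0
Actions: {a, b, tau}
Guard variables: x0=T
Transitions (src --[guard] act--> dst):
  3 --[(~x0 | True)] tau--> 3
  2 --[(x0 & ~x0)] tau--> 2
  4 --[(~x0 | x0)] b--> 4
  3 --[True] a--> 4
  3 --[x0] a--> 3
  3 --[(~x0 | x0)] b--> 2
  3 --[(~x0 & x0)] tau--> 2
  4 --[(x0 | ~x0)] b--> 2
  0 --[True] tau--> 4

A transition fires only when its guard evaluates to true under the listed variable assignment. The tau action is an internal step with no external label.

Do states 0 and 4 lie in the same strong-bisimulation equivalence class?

Answer: NOT BISIMILAR

Analysis:
Bisimulation quotient by refinement:
  P[0] = {{0,1,2,3,4}}
  P[1] = {{0},{1,2},{3},{4}}
Fixed point at round 2; 4 class(es).
class of 0: {0}; class of 4: {4}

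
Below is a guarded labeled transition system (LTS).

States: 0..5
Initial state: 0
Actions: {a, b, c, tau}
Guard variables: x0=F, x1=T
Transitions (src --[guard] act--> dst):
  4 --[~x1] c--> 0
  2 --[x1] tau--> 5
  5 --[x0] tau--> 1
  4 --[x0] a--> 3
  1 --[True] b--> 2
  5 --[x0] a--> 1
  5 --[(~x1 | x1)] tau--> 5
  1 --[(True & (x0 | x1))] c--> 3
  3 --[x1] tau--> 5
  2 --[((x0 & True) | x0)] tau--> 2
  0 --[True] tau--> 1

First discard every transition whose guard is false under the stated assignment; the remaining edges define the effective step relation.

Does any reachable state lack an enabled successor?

Answer: DEADLOCK-FREE

Trace:
R = {0,1,2,3,5}
  0: tau→1  [1 exit(s)]
  1: b→2  c→3  [2 exit(s)]
  2: tau→5  [1 exit(s)]
  3: tau→5  [1 exit(s)]
  5: tau→5  [1 exit(s)]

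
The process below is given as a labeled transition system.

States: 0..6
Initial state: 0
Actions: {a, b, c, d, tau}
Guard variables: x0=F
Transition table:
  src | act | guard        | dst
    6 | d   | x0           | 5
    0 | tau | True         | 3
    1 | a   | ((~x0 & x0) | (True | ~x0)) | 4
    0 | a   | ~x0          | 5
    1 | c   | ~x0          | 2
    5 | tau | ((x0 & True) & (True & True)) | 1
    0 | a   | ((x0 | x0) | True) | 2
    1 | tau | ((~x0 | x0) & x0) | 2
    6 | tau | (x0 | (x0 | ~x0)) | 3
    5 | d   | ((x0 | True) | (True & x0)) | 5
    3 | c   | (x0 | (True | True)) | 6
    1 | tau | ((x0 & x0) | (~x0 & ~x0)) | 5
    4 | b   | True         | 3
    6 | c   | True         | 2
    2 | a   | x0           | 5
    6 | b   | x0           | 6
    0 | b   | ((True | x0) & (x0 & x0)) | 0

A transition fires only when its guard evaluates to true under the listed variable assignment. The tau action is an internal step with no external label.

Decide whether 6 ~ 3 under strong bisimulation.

Answer: NOT BISIMILAR

Analysis:
Refine partition for ~:
  round 0: {{0,1,2,3,4,5,6}}
  round 1: {{0},{1},{2},{3},{4},{5},{6}}
7 equivalence class(es) (converged in 2)
[6]={6}  [3]={3}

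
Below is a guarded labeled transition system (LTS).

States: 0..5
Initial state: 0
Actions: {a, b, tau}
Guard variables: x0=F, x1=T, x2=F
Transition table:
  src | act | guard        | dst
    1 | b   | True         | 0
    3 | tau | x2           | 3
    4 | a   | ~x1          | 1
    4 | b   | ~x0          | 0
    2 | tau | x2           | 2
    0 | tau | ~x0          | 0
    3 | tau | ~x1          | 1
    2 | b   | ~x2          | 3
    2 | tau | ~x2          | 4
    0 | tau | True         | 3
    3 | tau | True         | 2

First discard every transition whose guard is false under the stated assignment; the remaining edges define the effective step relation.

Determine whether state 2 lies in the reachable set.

7 transition(s) survive guard evaluation.
L0 = {0}
L1 = {3}  cumulative {0,3}
L2 = {2}  cumulative {0,2,3}
L3 = {4}  cumulative {0,2,3,4}
Reachable = {0,2,3,4}
Path to 2: tau·tau

Answer: REACHABLE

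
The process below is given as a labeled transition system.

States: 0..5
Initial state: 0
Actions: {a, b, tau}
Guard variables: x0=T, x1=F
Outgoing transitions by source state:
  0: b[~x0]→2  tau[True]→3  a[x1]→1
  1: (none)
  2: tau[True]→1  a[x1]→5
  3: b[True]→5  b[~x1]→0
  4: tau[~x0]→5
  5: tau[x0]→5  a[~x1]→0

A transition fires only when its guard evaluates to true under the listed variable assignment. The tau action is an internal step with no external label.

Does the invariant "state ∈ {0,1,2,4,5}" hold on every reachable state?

Answer: INVARIANT VIOLATED at state 3

Analysis:
Safe = {0,1,2,4,5}
Reach set: {0,3,5}
  0: ok
  3: VIOLATES
  5: ok
witness against invariant: tau → 3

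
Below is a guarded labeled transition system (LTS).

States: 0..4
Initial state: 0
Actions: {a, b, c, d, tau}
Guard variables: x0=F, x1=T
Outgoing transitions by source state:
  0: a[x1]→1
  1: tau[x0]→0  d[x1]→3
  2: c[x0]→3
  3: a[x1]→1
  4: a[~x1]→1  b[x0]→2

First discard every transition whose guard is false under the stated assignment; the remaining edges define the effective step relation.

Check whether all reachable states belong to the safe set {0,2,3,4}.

Answer: INVARIANT VIOLATED at state 1

Working:
Inv-set: {0,2,3,4}
R = {0,1,3}
  0: ok
  1: ✗ unsafe
  3: ok
counterexample path to 1: a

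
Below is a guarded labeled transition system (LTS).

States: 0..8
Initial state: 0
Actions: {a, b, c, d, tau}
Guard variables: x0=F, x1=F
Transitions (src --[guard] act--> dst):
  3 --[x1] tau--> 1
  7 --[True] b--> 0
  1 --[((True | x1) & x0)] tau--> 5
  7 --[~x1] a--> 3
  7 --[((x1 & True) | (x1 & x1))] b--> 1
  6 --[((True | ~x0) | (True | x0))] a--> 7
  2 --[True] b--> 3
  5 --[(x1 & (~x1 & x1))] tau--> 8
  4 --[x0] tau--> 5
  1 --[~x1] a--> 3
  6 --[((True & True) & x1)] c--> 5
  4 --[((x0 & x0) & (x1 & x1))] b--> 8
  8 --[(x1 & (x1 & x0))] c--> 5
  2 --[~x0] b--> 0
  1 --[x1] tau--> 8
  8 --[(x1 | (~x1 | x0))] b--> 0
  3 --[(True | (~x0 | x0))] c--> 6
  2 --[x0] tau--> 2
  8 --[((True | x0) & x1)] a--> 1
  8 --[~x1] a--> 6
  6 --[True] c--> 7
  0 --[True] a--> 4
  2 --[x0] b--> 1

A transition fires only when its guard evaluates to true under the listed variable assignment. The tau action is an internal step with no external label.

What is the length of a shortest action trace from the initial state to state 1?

BFS to 1:
  L0 = {0}
  L1 = {4}
1 never appears.

Answer: UNREACHABLE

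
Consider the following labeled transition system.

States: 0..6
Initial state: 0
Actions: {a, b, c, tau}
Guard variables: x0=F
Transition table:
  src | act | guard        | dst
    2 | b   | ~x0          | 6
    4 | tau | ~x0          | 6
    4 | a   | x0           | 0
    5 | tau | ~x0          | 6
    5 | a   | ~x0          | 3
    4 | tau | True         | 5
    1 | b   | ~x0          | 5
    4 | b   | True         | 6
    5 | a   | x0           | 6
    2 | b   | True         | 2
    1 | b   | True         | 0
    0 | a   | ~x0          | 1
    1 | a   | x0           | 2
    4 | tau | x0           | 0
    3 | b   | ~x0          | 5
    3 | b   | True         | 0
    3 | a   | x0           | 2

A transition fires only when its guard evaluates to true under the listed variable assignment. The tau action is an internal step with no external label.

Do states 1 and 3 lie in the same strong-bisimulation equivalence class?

Answer: BISIMILAR

Analysis:
Compute ~ classes (split until stable):
  π0 = {{0,1,2,3,4,5,6}}
  π1 = {{0},{1,2,3},{4},{5},{6}}
  π2 = {{0},{1,3},{2},{4},{5},{6}}
Fixed point at round 3; 6 class(es).
[1]={1,3}  [3]={1,3}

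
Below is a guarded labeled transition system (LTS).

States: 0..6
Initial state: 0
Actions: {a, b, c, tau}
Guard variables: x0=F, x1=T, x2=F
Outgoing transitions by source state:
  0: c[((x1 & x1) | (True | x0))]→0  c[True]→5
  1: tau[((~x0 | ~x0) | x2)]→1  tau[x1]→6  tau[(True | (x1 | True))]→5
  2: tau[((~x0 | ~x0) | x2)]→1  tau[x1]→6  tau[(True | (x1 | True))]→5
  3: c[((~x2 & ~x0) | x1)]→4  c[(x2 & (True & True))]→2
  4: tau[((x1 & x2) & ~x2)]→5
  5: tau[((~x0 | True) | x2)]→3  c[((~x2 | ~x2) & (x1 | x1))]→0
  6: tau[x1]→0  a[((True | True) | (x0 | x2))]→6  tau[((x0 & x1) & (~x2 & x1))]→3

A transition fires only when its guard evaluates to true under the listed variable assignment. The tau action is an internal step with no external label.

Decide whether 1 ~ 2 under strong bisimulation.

Answer: BISIMILAR

Analysis:
Refine partition for ~:
  π0 = {{0,1,2,3,4,5,6}}
  π1 = {{0,3},{1,2},{4},{5},{6}}
  π2 = {{0},{1,2},{3},{4},{5},{6}}
stable after 3 split(s): 6 block(s)
1∈{1,2}, 2∈{1,2}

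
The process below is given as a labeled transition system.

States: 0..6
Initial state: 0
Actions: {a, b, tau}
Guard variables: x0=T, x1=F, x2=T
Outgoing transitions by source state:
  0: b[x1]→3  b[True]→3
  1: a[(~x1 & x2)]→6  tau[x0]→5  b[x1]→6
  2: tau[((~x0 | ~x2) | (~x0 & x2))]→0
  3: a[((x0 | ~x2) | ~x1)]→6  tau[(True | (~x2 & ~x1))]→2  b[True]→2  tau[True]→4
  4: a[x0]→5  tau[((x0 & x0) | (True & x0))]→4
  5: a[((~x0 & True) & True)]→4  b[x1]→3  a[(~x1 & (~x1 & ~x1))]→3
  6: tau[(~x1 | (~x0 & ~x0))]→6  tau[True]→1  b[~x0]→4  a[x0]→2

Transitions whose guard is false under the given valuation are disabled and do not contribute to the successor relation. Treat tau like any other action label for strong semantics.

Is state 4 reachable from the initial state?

Answer: REACHABLE

Analysis:
Guard filter leaves 13 enabled edge(s).
L0 = {0}
L1 = {3}  now seen {0,3}
L2 = {2,4,6}  now seen {0,2,3,4,6}
L3 = {1,5}  now seen {0,1,2,3,4,5,6}
R = {0,1,2,3,4,5,6}
trace reaching 4: b·tau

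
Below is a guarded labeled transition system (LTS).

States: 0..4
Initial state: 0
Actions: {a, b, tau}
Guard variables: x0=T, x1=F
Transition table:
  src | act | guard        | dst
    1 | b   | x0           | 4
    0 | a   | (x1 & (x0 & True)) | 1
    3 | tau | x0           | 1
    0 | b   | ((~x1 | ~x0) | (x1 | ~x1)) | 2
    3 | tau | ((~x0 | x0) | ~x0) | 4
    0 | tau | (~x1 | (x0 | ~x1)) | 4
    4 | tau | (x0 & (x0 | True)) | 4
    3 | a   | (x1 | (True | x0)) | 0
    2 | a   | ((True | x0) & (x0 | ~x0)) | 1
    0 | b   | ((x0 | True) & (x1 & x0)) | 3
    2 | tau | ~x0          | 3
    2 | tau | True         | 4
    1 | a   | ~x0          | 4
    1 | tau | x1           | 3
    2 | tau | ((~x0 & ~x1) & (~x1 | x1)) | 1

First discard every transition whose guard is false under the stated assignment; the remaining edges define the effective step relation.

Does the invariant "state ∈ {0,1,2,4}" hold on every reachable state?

Answer: INVARIANT HOLDS

Analysis:
Safe = {0,1,2,4}
R = {0,1,2,4}
  0: ok
  1: ok
  2: ok
  4: ok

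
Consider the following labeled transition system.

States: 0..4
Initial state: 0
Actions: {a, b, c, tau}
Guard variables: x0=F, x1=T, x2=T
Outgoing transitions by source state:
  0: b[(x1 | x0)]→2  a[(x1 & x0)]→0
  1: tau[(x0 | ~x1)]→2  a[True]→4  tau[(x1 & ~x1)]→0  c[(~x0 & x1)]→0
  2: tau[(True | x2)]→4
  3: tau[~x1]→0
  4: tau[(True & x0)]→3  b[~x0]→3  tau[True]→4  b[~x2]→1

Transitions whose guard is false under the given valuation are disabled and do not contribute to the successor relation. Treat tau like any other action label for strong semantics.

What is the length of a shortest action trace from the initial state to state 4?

BFS to 4:
  depth 0: {0}
  depth 1: {2}
  depth 2: {4}
first hit 4 at d=2 via b·tau

Answer: 2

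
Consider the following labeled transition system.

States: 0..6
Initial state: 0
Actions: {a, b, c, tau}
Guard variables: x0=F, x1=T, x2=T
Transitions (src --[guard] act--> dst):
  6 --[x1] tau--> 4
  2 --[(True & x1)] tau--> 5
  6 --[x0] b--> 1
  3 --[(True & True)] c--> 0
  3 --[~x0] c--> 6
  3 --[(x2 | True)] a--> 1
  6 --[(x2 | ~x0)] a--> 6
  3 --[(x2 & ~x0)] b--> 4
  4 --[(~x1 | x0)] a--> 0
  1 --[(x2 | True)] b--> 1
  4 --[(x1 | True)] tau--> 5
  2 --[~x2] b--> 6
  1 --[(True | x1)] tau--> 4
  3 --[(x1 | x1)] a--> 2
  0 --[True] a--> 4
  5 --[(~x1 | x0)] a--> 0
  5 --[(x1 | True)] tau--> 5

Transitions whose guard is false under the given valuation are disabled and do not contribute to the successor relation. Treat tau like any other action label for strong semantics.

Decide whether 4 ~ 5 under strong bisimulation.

Bisimulation quotient by refinement:
  P[0] = {{0,1,2,3,4,5,6}}
  P[1] = {{0},{1},{2,4,5},{3},{6}}
stable after 2 split(s): 5 block(s)
class of 4: {2,4,5}; class of 5: {2,4,5}

Answer: BISIMILAR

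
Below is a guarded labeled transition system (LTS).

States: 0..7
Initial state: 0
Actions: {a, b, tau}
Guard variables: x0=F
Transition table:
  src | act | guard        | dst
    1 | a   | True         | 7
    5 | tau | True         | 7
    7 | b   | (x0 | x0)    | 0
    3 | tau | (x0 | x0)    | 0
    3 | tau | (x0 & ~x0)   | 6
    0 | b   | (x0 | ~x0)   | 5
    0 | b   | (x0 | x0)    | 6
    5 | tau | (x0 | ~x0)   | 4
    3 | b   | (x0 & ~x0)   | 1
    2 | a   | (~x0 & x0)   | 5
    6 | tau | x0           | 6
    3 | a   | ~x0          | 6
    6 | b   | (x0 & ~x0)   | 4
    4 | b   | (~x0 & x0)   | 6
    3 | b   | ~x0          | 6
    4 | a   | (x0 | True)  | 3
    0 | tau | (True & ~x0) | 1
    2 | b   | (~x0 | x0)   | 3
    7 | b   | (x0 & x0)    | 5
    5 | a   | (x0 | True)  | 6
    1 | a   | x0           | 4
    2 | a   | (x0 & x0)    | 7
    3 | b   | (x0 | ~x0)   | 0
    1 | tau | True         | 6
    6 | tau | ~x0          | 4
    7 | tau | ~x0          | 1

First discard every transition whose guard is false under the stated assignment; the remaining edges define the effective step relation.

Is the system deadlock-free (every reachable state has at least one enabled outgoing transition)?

Reach set: {0,1,3,4,5,6,7}
  0: b→5  tau→1  [deg 2]
  1: a→7  tau→6  [deg 2]
  3: a→6  b→0  b→6  [deg 3]
  4: a→3  [deg 1]
  5: a→6  tau→4  tau→7  [deg 3]
  6: tau→4  [deg 1]
  7: tau→1  [deg 1]

Answer: DEADLOCK-FREE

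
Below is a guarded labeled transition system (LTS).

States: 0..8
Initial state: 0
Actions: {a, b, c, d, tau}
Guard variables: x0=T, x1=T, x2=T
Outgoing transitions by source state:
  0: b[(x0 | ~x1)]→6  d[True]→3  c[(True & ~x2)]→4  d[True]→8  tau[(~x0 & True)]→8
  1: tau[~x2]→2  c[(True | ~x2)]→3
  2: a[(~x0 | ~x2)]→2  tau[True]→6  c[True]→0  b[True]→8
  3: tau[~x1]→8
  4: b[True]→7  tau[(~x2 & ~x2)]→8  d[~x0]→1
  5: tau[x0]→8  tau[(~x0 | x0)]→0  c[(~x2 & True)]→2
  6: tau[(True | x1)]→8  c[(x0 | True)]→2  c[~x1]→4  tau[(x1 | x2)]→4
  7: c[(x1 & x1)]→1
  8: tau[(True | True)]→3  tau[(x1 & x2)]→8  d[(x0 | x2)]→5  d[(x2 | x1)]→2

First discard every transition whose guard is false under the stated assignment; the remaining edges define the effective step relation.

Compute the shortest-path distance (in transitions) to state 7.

Answer: 3

Trace:
Layered search for 7:
  Layer 0: {0}
  Layer 1: {3,6,8}
  Layer 2: {2,4,5}
  Layer 3: {7}
7 enters at depth 3; path b·tau·b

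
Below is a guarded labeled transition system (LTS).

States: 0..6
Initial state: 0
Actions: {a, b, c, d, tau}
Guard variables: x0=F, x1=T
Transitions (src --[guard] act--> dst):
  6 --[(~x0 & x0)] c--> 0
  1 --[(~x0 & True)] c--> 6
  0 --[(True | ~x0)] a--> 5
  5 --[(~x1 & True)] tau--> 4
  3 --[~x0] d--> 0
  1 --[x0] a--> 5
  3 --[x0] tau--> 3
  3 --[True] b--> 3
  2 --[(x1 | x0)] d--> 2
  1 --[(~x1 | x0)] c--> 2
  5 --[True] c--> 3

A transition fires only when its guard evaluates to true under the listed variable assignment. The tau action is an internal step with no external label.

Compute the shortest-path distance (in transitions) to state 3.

Layered search for 3:
  depth 0: {0}
  depth 1: {5}
  depth 2: {3}
3 enters at depth 2; path a·c

Answer: 2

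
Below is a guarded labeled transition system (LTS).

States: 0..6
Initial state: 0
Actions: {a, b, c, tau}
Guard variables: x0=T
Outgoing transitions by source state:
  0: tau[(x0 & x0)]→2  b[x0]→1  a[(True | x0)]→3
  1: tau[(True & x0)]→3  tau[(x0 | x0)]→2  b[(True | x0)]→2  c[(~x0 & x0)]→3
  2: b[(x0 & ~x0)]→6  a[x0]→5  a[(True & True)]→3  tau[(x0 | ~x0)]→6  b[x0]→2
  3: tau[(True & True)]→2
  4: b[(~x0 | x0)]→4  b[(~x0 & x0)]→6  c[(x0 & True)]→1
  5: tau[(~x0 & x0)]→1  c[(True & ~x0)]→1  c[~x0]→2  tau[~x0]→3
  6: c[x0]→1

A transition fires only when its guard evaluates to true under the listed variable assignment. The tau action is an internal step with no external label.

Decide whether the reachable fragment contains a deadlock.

Answer: DEADLOCK at state 5

Analysis:
R = {0,1,2,3,5,6}
  0: a→3  b→1  tau→2  [3 exit(s)]
  1: b→2  tau→2  tau→3  [3 exit(s)]
  2: a→3  a→5  b→2  tau→6  [4 exit(s)]
  3: tau→2  [1 exit(s)]
  5: ∅  [STUCK]
  6: c→1  [1 exit(s)]
trace reaching 5: tau·a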